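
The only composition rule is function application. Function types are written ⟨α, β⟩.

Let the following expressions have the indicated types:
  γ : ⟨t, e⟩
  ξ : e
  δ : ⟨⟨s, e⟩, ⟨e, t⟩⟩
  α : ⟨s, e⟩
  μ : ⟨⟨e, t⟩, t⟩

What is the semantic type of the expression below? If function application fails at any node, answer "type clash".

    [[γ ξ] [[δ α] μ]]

type clash

[γ ξ]: ⟨t, e⟩ and e cannot combine by function application — type clash.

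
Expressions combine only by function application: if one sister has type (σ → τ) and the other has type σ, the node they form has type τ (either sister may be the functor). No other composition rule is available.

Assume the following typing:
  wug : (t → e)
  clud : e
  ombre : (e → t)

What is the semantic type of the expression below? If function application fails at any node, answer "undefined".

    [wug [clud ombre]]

[clud ombre]: ombre is (e → t), clud is e; result t.
[wug [clud ombre]]: wug is (t → e), [clud ombre] is t; result e.

e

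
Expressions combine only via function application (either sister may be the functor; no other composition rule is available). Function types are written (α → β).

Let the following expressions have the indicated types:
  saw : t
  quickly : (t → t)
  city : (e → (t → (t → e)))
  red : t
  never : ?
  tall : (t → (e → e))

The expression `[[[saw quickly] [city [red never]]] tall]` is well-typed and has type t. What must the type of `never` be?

[[[saw quickly] [city [red never]]] tall] must have type t. The sister tall has type (t → (e → e)); that is not a function onto t, so [[saw quickly] [city [red never]]] must be the functor, of type ((t → (e → e)) → t).
[[saw quickly] [city [red never]]] must have type ((t → (e → e)) → t). The sister [saw quickly] has type t; that is not a function onto ((t → (e → e)) → t), so [city [red never]] must be the functor, of type (t → ((t → (e → e)) → t)).
[city [red never]] must have type (t → ((t → (e → e)) → t)). The sister city has type (e → (t → (t → e))); that is not a function onto (t → ((t → (e → e)) → t)), so [red never] must be the functor, of type ((e → (t → (t → e))) → (t → ((t → (e → e)) → t))).
[red never] must have type ((e → (t → (t → e))) → (t → ((t → (e → e)) → t))). The sister red has type t; that is not a function onto ((e → (t → (t → e))) → (t → ((t → (e → e)) → t))), so never must be the functor, of type (t → ((e → (t → (t → e))) → (t → ((t → (e → e)) → t)))).

(t → ((e → (t → (t → e))) → (t → ((t → (e → e)) → t))))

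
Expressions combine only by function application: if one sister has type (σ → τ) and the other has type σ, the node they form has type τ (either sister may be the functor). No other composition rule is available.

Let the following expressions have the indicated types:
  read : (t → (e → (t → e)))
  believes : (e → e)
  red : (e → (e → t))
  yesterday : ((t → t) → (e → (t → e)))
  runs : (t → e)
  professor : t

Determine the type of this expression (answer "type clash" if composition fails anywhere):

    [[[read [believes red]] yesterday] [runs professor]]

type clash

At [believes red]: neither (e → e) nor (e → (e → t)) can take the other as argument; the node is ill-typed.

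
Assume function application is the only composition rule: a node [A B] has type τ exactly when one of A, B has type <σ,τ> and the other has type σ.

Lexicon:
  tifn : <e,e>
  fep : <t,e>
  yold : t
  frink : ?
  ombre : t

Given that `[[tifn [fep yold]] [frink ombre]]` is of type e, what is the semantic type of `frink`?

[[tifn [fep yold]] [frink ombre]] must have type e. The sister [tifn [fep yold]] has type e; that is not a function onto e, so [frink ombre] must be the functor, of type <e,e>.
[frink ombre] must have type <e,e>. The sister ombre has type t; that is not a function onto <e,e>, so frink must be the functor, of type <t,<e,e>>.

<t,<e,e>>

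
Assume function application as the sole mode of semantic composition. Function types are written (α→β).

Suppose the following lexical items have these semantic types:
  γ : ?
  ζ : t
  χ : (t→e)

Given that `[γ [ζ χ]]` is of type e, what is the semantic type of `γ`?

(e→e)

[γ [ζ χ]] must have type e. The sister [ζ χ] has type e; that is not a function onto e, so γ must be the functor, of type (e→e).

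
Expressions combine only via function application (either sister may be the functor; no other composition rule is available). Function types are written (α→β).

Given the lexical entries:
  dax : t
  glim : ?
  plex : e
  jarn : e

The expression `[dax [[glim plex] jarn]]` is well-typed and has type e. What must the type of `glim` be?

(e→(e→(t→e)))

[dax [[glim plex] jarn]] is required to be e. dax : t cannot yield e as functor, so [[glim plex] jarn] : (t→e).
[[glim plex] jarn] is required to be (t→e). jarn : e cannot yield (t→e) as functor, so [glim plex] : (e→(t→e)).
[glim plex] is required to be (e→(t→e)). plex : e cannot yield (e→(t→e)) as functor, so glim : (e→(e→(t→e))).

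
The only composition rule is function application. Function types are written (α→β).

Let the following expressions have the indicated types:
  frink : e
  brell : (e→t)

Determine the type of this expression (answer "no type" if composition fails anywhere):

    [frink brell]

[frink brell]: (e→t) applied to e yields t.

t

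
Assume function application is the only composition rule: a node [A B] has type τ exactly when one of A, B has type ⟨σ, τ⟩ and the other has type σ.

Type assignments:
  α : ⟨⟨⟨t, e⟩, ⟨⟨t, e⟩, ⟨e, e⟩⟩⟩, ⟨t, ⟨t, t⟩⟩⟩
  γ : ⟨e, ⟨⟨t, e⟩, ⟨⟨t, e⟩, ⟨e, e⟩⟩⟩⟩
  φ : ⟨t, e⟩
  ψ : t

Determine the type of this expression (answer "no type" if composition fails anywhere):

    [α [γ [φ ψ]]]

[φ ψ]: ⟨t, e⟩ applied to t yields e.
[γ [φ ψ]]: ⟨e, ⟨⟨t, e⟩, ⟨⟨t, e⟩, ⟨e, e⟩⟩⟩⟩ applied to e yields ⟨⟨t, e⟩, ⟨⟨t, e⟩, ⟨e, e⟩⟩⟩.
[α [γ [φ ψ]]]: ⟨⟨⟨t, e⟩, ⟨⟨t, e⟩, ⟨e, e⟩⟩⟩, ⟨t, ⟨t, t⟩⟩⟩ applied to ⟨⟨t, e⟩, ⟨⟨t, e⟩, ⟨e, e⟩⟩⟩ yields ⟨t, ⟨t, t⟩⟩.

⟨t, ⟨t, t⟩⟩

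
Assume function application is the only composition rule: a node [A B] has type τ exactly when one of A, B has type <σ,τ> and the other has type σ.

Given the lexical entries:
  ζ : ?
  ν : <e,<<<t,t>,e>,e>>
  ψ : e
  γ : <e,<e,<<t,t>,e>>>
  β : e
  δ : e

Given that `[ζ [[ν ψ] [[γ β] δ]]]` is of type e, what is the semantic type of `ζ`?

<e,e>

[ζ [[ν ψ] [[γ β] δ]]] must have type e. The sister [[ν ψ] [[γ β] δ]] has type e; that is not a function onto e, so ζ must be the functor, of type <e,e>.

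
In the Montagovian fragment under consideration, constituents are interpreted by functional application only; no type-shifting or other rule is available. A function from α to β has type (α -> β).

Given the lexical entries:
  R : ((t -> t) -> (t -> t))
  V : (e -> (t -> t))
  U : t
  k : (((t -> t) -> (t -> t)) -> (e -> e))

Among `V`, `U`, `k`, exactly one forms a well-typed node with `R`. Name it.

V : (e -> (t -> t)) — no; R wants (t -> t), and V wants e.
U : t — no; R wants (t -> t), and U wants nothing (atomic).
k — combines: k : (((t -> t) -> (t -> t)) -> (e -> e)) takes R : ((t -> t) -> (t -> t)) as argument, giving (e -> e).

k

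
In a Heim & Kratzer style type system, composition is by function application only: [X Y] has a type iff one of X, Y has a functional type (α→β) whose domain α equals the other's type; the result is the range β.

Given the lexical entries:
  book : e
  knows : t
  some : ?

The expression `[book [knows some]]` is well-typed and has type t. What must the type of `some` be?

(t→(e→t))

[book [knows some]] is required to be t. book : e cannot yield t as functor, so [knows some] : (e→t).
[knows some] is required to be (e→t). knows : t cannot yield (e→t) as functor, so some : (t→(e→t)).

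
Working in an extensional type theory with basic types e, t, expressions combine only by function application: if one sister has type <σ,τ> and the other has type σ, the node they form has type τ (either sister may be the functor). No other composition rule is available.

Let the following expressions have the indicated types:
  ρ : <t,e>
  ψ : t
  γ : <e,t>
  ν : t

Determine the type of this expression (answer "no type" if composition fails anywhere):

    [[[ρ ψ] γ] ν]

no type

[ρ ψ]: ρ is <t,e>, ψ is t; result e.
[[ρ ψ] γ]: γ is <e,t>, [ρ ψ] is e; result t.
[[[ρ ψ] γ] ν]: t and t cannot combine by function application — type clash.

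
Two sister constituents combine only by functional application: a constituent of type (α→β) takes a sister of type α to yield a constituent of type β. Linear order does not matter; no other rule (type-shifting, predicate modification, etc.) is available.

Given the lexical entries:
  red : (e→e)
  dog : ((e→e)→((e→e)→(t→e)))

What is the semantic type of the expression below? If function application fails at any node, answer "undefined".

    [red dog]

((e→e)→(t→e))

At [red dog], dog : ((e→e)→((e→e)→(t→e))) takes red : (e→e), giving ((e→e)→(t→e)).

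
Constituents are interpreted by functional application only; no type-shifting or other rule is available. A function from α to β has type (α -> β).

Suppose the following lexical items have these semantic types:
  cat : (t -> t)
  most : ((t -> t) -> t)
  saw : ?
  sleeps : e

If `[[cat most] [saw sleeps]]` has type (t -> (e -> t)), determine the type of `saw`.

[[cat most] [saw sleeps]] is required to be (t -> (e -> t)). [cat most] : t cannot yield (t -> (e -> t)) as functor, so [saw sleeps] : (t -> (t -> (e -> t))).
[saw sleeps] is required to be (t -> (t -> (e -> t))). sleeps : e cannot yield (t -> (t -> (e -> t))) as functor, so saw : (e -> (t -> (t -> (e -> t)))).

(e -> (t -> (t -> (e -> t))))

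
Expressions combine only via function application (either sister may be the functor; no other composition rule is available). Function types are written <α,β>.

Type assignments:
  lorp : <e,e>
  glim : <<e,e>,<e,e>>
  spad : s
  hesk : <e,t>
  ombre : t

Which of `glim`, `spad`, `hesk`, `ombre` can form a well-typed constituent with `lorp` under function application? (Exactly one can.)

glim

glim — combines: glim : <<e,e>,<e,e>> takes lorp : <e,e> as argument, giving <e,e>.
spad : s — lorp needs e; spad needs nothing (atomic); neither fits.
hesk : <e,t> — lorp needs e; hesk needs e; neither fits.
ombre : t — lorp needs e; ombre needs nothing (atomic); neither fits.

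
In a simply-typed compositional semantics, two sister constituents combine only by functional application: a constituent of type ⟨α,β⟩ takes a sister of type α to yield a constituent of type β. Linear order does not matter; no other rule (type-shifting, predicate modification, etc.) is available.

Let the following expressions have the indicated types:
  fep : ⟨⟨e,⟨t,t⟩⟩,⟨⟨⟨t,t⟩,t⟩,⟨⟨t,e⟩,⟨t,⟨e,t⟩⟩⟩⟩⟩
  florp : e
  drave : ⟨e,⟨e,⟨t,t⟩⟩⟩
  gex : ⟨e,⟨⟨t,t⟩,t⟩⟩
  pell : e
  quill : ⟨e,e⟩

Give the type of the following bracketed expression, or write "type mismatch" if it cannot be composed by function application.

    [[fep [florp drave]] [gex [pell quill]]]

⟨⟨t,e⟩,⟨t,⟨e,t⟩⟩⟩

[florp drave] — drave of type ⟨e,⟨e,⟨t,t⟩⟩⟩ combines with florp of type e: type ⟨e,⟨t,t⟩⟩.
[fep [florp drave]] — fep of type ⟨⟨e,⟨t,t⟩⟩,⟨⟨⟨t,t⟩,t⟩,⟨⟨t,e⟩,⟨t,⟨e,t⟩⟩⟩⟩⟩ combines with [florp drave] of type ⟨e,⟨t,t⟩⟩: type ⟨⟨⟨t,t⟩,t⟩,⟨⟨t,e⟩,⟨t,⟨e,t⟩⟩⟩⟩.
[pell quill] — quill of type ⟨e,e⟩ combines with pell of type e: type e.
[gex [pell quill]] — gex of type ⟨e,⟨⟨t,t⟩,t⟩⟩ combines with [pell quill] of type e: type ⟨⟨t,t⟩,t⟩.
[[fep [florp drave]] [gex [pell quill]]] — [fep [florp drave]] of type ⟨⟨⟨t,t⟩,t⟩,⟨⟨t,e⟩,⟨t,⟨e,t⟩⟩⟩⟩ combines with [gex [pell quill]] of type ⟨⟨t,t⟩,t⟩: type ⟨⟨t,e⟩,⟨t,⟨e,t⟩⟩⟩.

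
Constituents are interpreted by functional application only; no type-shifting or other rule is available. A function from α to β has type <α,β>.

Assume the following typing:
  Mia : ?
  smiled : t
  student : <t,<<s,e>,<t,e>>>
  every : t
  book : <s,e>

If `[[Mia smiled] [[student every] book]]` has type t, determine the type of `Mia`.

For [[Mia smiled] [[student every] book]] to have type t with [[student every] book] of type <t,e>, [Mia smiled] must be the function: [Mia smiled] : <<t,e>,t>.
For [Mia smiled] to have type <<t,e>,t> with smiled of type t, Mia must be the function: Mia : <t,<<t,e>,t>>.

<t,<<t,e>,t>>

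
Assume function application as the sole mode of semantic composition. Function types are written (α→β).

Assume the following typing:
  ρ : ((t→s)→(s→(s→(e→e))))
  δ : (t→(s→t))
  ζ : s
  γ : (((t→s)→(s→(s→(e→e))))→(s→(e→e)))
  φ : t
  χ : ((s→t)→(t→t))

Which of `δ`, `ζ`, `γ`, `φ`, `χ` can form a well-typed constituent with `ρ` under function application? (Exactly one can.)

δ : (t→(s→t)) — neither side's domain matches the other.
ζ : s — neither side's domain matches the other.
γ — combines: γ : (((t→s)→(s→(s→(e→e))))→(s→(e→e))) takes ρ : ((t→s)→(s→(s→(e→e)))) as argument, giving (s→(e→e)).
φ : t — neither side's domain matches the other.
χ : ((s→t)→(t→t)) — neither side's domain matches the other.

γ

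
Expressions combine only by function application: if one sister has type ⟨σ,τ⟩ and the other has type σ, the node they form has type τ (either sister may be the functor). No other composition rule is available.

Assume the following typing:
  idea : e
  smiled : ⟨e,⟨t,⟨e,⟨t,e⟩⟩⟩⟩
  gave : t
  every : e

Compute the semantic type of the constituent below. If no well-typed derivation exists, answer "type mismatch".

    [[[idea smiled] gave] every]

⟨t,e⟩

[idea smiled]: functor smiled : ⟨e,⟨t,⟨e,⟨t,e⟩⟩⟩⟩, argument idea : e; result ⟨t,⟨e,⟨t,e⟩⟩⟩.
[[idea smiled] gave]: functor [idea smiled] : ⟨t,⟨e,⟨t,e⟩⟩⟩, argument gave : t; result ⟨e,⟨t,e⟩⟩.
[[[idea smiled] gave] every]: functor [[idea smiled] gave] : ⟨e,⟨t,e⟩⟩, argument every : e; result ⟨t,e⟩.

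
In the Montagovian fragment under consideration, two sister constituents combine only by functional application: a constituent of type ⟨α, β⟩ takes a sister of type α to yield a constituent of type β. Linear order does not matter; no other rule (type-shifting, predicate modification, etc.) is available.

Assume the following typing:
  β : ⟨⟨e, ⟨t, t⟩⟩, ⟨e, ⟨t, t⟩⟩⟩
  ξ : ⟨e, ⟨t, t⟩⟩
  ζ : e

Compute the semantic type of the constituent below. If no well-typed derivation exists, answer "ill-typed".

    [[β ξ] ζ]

⟨t, t⟩

[β ξ] — β of type ⟨⟨e, ⟨t, t⟩⟩, ⟨e, ⟨t, t⟩⟩⟩ combines with ξ of type ⟨e, ⟨t, t⟩⟩: type ⟨e, ⟨t, t⟩⟩.
[[β ξ] ζ] — [β ξ] of type ⟨e, ⟨t, t⟩⟩ combines with ζ of type e: type ⟨t, t⟩.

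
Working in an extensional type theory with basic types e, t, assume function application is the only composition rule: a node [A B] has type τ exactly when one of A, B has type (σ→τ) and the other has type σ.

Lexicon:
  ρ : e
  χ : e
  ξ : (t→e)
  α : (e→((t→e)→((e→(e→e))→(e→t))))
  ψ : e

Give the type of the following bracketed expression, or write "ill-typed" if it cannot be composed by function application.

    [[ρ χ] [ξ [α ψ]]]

ill-typed

At [ρ χ]: neither e nor e can take the other as argument; the node is ill-typed.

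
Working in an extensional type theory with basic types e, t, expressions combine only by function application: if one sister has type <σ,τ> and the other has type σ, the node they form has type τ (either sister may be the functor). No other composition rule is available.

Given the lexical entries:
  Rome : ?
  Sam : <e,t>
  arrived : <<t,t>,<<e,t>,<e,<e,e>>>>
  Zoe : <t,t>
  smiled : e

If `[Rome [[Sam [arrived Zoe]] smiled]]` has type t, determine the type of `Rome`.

For [Rome [[Sam [arrived Zoe]] smiled]] to have type t with [[Sam [arrived Zoe]] smiled] of type <e,e>, Rome must be the function: Rome : <<e,e>,t>.

<<e,e>,t>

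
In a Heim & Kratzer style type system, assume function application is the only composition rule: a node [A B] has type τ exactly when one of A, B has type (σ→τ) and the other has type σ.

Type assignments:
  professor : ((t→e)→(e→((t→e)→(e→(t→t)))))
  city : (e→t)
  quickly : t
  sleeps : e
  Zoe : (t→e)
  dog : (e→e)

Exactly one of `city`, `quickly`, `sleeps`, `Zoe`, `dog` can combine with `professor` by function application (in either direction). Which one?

city : (e→t) — no; professor wants (t→e), and city wants e.
quickly : t — no; professor wants (t→e), and quickly wants nothing (atomic).
sleeps : e — no; professor wants (t→e), and sleeps wants nothing (atomic).
Zoe — combines: professor : ((t→e)→(e→((t→e)→(e→(t→t))))) takes Zoe : (t→e) as argument, giving (e→((t→e)→(e→(t→t)))).
dog : (e→e) — no; professor wants (t→e), and dog wants e.

Zoe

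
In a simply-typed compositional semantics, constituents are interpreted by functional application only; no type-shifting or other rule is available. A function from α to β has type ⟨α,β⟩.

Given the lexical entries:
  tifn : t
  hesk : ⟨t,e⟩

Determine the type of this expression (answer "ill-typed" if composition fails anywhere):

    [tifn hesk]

[tifn hesk]: ⟨t,e⟩ applied to t yields e.

e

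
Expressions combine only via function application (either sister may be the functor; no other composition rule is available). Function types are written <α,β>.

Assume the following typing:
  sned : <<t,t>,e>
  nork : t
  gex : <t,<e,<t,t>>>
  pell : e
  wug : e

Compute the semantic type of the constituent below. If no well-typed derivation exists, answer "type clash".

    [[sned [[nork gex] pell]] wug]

type clash

[nork gex]: functor gex : <t,<e,<t,t>>>, argument nork : t; result <e,<t,t>>.
[[nork gex] pell]: functor [nork gex] : <e,<t,t>>, argument pell : e; result <t,t>.
[sned [[nork gex] pell]]: functor sned : <<t,t>,e>, argument [[nork gex] pell] : <t,t>; result e.
At [[sned [[nork gex] pell]] wug]: neither e nor e can take the other as argument; the node is ill-typed.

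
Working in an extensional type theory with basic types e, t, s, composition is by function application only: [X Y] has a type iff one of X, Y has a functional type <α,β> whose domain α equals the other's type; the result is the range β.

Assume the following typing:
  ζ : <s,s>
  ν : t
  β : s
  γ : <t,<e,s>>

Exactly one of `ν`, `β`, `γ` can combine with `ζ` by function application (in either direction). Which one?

ν : t — no; ζ wants s, and ν wants nothing (atomic).
β — combines: ζ : <s,s> takes β : s as argument, giving s.
γ : <t,<e,s>> — no; ζ wants s, and γ wants t.

β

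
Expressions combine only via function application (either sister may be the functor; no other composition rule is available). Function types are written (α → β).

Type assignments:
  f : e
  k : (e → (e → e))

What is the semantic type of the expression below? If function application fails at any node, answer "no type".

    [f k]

(e → e)

[f k]: (e → (e → e)) applied to e yields (e → e).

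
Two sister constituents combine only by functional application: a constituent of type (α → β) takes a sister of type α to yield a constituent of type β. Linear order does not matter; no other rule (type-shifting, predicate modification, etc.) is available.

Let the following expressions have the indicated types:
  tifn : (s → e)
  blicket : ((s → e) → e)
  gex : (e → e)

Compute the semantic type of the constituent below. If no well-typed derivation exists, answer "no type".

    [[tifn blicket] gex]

At [tifn blicket], blicket : ((s → e) → e) takes tifn : (s → e), giving e.
At [[tifn blicket] gex], gex : (e → e) takes [tifn blicket] : e, giving e.

e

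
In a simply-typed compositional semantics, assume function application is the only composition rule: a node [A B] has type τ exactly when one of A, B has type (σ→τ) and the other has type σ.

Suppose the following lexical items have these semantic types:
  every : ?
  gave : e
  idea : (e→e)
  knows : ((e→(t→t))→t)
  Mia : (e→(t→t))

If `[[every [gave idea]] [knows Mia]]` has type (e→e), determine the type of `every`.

(e→(t→(e→e)))

At [[every [gave idea]] [knows Mia]] (required: (e→e)): [knows Mia] is t, which is not a function with range (e→e); hence [every [gave idea]] is the functor — type (t→(e→e)).
At [every [gave idea]] (required: (t→(e→e))): [gave idea] is e, which is not a function with range (t→(e→e)); hence every is the functor — type (e→(t→(e→e))).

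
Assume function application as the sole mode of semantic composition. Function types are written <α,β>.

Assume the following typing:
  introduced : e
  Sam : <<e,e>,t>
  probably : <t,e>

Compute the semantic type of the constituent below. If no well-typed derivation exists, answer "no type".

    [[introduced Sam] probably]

no type

At [introduced Sam]: neither e nor <<e,e>,t> can take the other as argument; the node is ill-typed.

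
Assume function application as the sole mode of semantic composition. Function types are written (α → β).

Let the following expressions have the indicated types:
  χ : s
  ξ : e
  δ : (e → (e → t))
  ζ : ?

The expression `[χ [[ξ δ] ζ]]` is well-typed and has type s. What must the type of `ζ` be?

((e → t) → (s → s))

[χ [[ξ δ] ζ]] must have type s. The sister χ has type s; that is not a function onto s, so [[ξ δ] ζ] must be the functor, of type (s → s).
[[ξ δ] ζ] must have type (s → s). The sister [ξ δ] has type (e → t); that is not a function onto (s → s), so ζ must be the functor, of type ((e → t) → (s → s)).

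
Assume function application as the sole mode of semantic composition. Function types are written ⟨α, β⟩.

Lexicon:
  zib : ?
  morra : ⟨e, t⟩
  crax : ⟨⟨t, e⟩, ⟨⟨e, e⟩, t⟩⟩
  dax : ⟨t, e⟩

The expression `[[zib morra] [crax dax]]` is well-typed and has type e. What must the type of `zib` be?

⟨⟨e, t⟩, ⟨⟨⟨e, e⟩, t⟩, e⟩⟩

[[zib morra] [crax dax]] must have type e. The sister [crax dax] has type ⟨⟨e, e⟩, t⟩; that is not a function onto e, so [zib morra] must be the functor, of type ⟨⟨⟨e, e⟩, t⟩, e⟩.
[zib morra] must have type ⟨⟨⟨e, e⟩, t⟩, e⟩. The sister morra has type ⟨e, t⟩; that is not a function onto ⟨⟨⟨e, e⟩, t⟩, e⟩, so zib must be the functor, of type ⟨⟨e, t⟩, ⟨⟨⟨e, e⟩, t⟩, e⟩⟩.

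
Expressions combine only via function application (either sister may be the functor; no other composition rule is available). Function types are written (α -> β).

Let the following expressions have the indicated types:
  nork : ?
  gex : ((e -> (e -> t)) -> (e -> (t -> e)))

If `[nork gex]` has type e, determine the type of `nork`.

[nork gex] must have type e. The sister gex has type ((e -> (e -> t)) -> (e -> (t -> e))); that is not a function onto e, so nork must be the functor, of type (((e -> (e -> t)) -> (e -> (t -> e))) -> e).

(((e -> (e -> t)) -> (e -> (t -> e))) -> e)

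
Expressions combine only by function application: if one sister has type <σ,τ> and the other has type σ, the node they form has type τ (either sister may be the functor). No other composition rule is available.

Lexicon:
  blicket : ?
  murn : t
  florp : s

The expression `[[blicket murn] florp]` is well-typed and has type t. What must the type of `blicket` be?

<t,<s,t>>

For [[blicket murn] florp] to have type t with florp of type s, [blicket murn] must be the function: [blicket murn] : <s,t>.
For [blicket murn] to have type <s,t> with murn of type t, blicket must be the function: blicket : <t,<s,t>>.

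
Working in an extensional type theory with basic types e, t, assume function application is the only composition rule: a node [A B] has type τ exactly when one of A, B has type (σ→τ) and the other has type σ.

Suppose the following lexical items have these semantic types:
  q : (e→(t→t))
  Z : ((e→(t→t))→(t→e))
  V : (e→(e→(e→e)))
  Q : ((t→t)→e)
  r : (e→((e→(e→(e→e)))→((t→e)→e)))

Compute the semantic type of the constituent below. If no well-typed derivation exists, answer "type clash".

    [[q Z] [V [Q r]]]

[q Z]: functor Z : ((e→(t→t))→(t→e)), argument q : (e→(t→t)); result (t→e).
[Q r]: ((t→t)→e) and (e→((e→(e→(e→e)))→((t→e)→e))) cannot combine by function application — type clash.

type clash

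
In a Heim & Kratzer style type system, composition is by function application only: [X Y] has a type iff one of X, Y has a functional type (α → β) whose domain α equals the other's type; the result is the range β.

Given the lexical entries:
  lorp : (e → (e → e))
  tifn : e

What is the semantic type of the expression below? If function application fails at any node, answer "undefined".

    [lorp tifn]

[lorp tifn]: lorp is (e → (e → e)), tifn is e; result (e → e).

(e → e)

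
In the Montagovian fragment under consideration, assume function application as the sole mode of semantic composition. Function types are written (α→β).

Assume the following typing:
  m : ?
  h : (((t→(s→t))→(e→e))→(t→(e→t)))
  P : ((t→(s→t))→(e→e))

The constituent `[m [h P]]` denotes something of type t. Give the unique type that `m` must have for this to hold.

((t→(e→t))→t)

[m [h P]] must have type t. The sister [h P] has type (t→(e→t)); that is not a function onto t, so m must be the functor, of type ((t→(e→t))→t).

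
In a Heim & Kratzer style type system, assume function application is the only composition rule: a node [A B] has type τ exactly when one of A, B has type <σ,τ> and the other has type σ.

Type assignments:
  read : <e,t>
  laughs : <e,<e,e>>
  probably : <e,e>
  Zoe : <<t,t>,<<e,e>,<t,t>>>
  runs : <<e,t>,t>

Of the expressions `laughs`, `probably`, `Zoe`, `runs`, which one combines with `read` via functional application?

laughs : <e,<e,e>> — read needs e; laughs needs e; neither fits.
probably : <e,e> — read needs e; probably needs e; neither fits.
Zoe : <<t,t>,<<e,e>,<t,t>>> — read needs e; Zoe needs <t,t>; neither fits.
runs — combines: runs : <<e,t>,t> takes read : <e,t> as argument, giving t.

runs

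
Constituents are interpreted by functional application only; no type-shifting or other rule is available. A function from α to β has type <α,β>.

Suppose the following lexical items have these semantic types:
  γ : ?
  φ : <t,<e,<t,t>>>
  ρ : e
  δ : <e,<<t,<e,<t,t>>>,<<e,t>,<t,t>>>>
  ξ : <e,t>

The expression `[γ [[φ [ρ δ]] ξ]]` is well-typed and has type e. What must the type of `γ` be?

For [γ [[φ [ρ δ]] ξ]] to have type e with [[φ [ρ δ]] ξ] of type <t,t>, γ must be the function: γ : <<t,t>,e>.

<<t,t>,e>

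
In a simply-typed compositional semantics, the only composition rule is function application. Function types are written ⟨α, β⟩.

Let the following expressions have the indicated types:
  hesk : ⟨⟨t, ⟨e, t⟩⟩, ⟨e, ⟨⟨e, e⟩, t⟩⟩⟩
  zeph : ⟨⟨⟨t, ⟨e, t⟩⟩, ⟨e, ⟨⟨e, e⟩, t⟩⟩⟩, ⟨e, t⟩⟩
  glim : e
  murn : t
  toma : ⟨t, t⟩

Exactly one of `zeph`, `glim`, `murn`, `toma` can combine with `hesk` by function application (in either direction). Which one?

zeph

zeph — combines: zeph : ⟨⟨⟨t, ⟨e, t⟩⟩, ⟨e, ⟨⟨e, e⟩, t⟩⟩⟩, ⟨e, t⟩⟩ takes hesk : ⟨⟨t, ⟨e, t⟩⟩, ⟨e, ⟨⟨e, e⟩, t⟩⟩⟩ as argument, giving ⟨e, t⟩.
glim : e — does not combine with hesk.
murn : t — does not combine with hesk.
toma : ⟨t, t⟩ — does not combine with hesk.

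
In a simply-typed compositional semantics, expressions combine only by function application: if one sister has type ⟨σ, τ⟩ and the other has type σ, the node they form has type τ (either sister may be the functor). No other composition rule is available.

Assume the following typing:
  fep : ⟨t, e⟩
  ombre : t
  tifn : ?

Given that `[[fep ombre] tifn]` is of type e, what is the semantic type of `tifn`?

[[fep ombre] tifn] is required to be e. [fep ombre] : e cannot yield e as functor, so tifn : ⟨e, e⟩.

⟨e, e⟩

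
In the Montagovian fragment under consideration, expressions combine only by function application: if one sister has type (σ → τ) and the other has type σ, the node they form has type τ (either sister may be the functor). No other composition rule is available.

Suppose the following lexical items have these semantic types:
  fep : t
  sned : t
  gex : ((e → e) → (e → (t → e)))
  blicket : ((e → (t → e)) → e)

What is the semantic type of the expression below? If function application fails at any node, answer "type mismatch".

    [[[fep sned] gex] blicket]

type mismatch

[fep sned]: t with t — neither is a function whose domain matches the other; composition fails here.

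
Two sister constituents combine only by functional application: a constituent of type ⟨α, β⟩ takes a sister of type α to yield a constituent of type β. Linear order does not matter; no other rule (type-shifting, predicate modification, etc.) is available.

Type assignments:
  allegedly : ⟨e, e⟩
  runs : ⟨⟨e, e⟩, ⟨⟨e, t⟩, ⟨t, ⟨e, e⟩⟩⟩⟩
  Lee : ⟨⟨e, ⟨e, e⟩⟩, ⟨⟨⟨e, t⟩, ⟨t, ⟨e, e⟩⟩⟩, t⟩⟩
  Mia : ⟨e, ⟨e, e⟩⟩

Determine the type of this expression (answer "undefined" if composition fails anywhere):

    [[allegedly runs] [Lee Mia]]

t

[allegedly runs]: runs is ⟨⟨e, e⟩, ⟨⟨e, t⟩, ⟨t, ⟨e, e⟩⟩⟩⟩, allegedly is ⟨e, e⟩; result ⟨⟨e, t⟩, ⟨t, ⟨e, e⟩⟩⟩.
[Lee Mia]: Lee is ⟨⟨e, ⟨e, e⟩⟩, ⟨⟨⟨e, t⟩, ⟨t, ⟨e, e⟩⟩⟩, t⟩⟩, Mia is ⟨e, ⟨e, e⟩⟩; result ⟨⟨⟨e, t⟩, ⟨t, ⟨e, e⟩⟩⟩, t⟩.
[[allegedly runs] [Lee Mia]]: [Lee Mia] is ⟨⟨⟨e, t⟩, ⟨t, ⟨e, e⟩⟩⟩, t⟩, [allegedly runs] is ⟨⟨e, t⟩, ⟨t, ⟨e, e⟩⟩⟩; result t.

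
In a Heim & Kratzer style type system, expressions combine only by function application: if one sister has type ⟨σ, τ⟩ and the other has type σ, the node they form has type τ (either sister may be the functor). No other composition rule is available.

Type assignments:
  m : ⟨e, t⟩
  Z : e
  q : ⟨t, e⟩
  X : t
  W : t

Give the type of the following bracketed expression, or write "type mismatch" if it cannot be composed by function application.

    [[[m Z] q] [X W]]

type mismatch

[m Z]: m is ⟨e, t⟩, Z is e; result t.
[[m Z] q]: q is ⟨t, e⟩, [m Z] is t; result e.
[X W]: t and t cannot combine by function application — type clash.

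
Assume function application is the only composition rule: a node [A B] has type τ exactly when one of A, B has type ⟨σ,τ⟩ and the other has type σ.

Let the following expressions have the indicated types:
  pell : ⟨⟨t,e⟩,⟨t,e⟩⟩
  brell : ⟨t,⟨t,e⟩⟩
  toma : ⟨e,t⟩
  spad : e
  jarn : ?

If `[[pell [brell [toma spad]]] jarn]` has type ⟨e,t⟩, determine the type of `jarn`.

[[pell [brell [toma spad]]] jarn] is required to be ⟨e,t⟩. [pell [brell [toma spad]]] : ⟨t,e⟩ cannot yield ⟨e,t⟩ as functor, so jarn : ⟨⟨t,e⟩,⟨e,t⟩⟩.

⟨⟨t,e⟩,⟨e,t⟩⟩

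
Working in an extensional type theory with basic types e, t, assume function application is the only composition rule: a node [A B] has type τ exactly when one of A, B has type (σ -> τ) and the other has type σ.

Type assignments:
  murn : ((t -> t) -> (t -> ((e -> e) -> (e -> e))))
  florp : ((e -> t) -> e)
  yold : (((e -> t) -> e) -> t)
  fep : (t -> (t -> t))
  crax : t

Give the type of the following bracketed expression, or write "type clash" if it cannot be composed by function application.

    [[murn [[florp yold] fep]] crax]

((e -> e) -> (e -> e))

[florp yold]: (((e -> t) -> e) -> t) applied to ((e -> t) -> e) yields t.
[[florp yold] fep]: (t -> (t -> t)) applied to t yields (t -> t).
[murn [[florp yold] fep]]: ((t -> t) -> (t -> ((e -> e) -> (e -> e)))) applied to (t -> t) yields (t -> ((e -> e) -> (e -> e))).
[[murn [[florp yold] fep]] crax]: (t -> ((e -> e) -> (e -> e))) applied to t yields ((e -> e) -> (e -> e)).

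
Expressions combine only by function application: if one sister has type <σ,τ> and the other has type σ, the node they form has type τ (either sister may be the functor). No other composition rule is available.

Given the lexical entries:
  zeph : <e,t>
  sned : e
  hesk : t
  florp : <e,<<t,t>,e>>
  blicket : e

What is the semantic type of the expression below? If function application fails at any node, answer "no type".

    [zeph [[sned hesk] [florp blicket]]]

At [sned hesk]: neither e nor t can take the other as argument; the node is ill-typed.

no type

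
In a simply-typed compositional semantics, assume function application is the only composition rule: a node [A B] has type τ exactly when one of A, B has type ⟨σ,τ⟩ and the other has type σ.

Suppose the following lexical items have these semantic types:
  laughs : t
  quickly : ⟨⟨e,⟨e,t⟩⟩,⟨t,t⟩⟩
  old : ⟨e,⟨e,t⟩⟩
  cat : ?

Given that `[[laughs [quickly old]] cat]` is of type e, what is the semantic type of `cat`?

⟨t,e⟩

For [[laughs [quickly old]] cat] to have type e with [laughs [quickly old]] of type t, cat must be the function: cat : ⟨t,e⟩.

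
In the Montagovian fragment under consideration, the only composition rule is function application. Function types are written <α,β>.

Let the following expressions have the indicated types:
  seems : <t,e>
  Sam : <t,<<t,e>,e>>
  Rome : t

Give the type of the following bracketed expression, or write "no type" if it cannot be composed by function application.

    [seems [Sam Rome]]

[Sam Rome] — Sam of type <t,<<t,e>,e>> combines with Rome of type t: type <<t,e>,e>.
[seems [Sam Rome]] — [Sam Rome] of type <<t,e>,e> combines with seems of type <t,e>: type e.

e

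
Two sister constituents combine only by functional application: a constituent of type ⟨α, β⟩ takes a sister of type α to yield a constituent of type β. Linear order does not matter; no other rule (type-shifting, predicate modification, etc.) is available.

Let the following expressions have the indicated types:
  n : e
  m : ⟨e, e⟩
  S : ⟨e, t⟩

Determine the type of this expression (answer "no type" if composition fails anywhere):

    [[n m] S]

At [n m], m : ⟨e, e⟩ takes n : e, giving e.
At [[n m] S], S : ⟨e, t⟩ takes [n m] : e, giving t.

t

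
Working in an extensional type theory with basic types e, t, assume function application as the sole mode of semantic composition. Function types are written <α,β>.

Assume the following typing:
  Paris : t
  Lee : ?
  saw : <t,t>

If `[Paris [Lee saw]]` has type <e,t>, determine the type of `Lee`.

<<t,t>,<t,<e,t>>>

For [Paris [Lee saw]] to have type <e,t> with Paris of type t, [Lee saw] must be the function: [Lee saw] : <t,<e,t>>.
For [Lee saw] to have type <t,<e,t>> with saw of type <t,t>, Lee must be the function: Lee : <<t,t>,<t,<e,t>>>.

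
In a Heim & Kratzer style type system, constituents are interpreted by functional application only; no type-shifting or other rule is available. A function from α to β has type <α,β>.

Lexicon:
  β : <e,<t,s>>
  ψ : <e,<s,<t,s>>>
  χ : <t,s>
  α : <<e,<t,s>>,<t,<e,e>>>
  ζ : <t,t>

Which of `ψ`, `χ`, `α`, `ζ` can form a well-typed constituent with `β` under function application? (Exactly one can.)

ψ : <e,<s,<t,s>>> — no; β wants e, and ψ wants e.
χ : <t,s> — no; β wants e, and χ wants t.
α — combines: α : <<e,<t,s>>,<t,<e,e>>> takes β : <e,<t,s>> as argument, giving <t,<e,e>>.
ζ : <t,t> — no; β wants e, and ζ wants t.

α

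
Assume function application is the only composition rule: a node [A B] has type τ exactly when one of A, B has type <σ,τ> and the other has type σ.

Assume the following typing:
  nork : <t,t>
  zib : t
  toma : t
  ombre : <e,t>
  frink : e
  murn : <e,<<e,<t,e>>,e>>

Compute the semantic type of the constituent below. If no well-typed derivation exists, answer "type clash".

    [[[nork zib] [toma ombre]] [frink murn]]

type clash

[nork zib]: <t,t> applied to t yields t.
At [toma ombre]: neither t nor <e,t> can take the other as argument; the node is ill-typed.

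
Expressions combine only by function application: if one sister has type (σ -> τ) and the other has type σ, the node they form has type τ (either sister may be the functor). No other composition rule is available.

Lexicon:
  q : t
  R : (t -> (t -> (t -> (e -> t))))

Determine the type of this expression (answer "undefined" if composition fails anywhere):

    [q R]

[q R]: R is (t -> (t -> (t -> (e -> t)))), q is t; result (t -> (t -> (e -> t))).

(t -> (t -> (e -> t)))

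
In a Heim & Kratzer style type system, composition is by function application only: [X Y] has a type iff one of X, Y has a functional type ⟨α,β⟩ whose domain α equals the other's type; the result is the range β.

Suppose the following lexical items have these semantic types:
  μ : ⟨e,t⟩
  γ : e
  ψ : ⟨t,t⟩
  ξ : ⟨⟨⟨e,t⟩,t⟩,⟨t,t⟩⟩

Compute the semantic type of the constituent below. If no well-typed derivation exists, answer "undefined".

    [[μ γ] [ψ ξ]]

undefined

[μ γ] — μ of type ⟨e,t⟩ combines with γ of type e: type t.
[ψ ξ]: ⟨t,t⟩ and ⟨⟨⟨e,t⟩,t⟩,⟨t,t⟩⟩ cannot combine by function application — type clash.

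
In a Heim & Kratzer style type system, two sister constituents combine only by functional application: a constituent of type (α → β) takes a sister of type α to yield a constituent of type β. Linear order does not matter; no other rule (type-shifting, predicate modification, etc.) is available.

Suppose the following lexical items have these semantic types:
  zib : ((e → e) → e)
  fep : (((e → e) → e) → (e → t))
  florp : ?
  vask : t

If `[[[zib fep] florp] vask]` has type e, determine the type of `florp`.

For [[[zib fep] florp] vask] to have type e with vask of type t, [[zib fep] florp] must be the function: [[zib fep] florp] : (t → e).
For [[zib fep] florp] to have type (t → e) with [zib fep] of type (e → t), florp must be the function: florp : ((e → t) → (t → e)).

((e → t) → (t → e))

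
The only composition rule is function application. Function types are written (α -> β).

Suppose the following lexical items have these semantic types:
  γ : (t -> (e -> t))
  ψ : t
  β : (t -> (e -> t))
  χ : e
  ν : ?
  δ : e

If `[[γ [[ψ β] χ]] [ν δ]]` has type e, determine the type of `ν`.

(e -> ((e -> t) -> e))

For [[γ [[ψ β] χ]] [ν δ]] to have type e with [γ [[ψ β] χ]] of type (e -> t), [ν δ] must be the function: [ν δ] : ((e -> t) -> e).
For [ν δ] to have type ((e -> t) -> e) with δ of type e, ν must be the function: ν : (e -> ((e -> t) -> e)).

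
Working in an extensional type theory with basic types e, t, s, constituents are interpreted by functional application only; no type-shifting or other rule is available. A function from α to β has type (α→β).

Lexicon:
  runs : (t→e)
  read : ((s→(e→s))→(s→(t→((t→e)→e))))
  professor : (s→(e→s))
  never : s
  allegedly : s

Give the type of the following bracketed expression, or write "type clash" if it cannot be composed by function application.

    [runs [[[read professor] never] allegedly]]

[read professor]: read is ((s→(e→s))→(s→(t→((t→e)→e)))), professor is (s→(e→s)); result (s→(t→((t→e)→e))).
[[read professor] never]: [read professor] is (s→(t→((t→e)→e))), never is s; result (t→((t→e)→e)).
At [[[read professor] never] allegedly]: neither (t→((t→e)→e)) nor s can take the other as argument; the node is ill-typed.

type clash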